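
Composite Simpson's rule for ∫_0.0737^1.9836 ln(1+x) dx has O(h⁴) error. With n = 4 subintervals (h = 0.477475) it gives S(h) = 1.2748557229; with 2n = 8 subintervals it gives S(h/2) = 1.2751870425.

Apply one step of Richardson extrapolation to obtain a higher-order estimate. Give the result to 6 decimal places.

1.275209

Error is O(h^4); halving h shrinks it by 2^4 = 16.
2^4·A(h/2) = 20.4029926800; minus A(h) gives 19.1281369571.
Divide by 2^4 − 1 = 15.
R = 19.1281369571/15 = 1.2752091305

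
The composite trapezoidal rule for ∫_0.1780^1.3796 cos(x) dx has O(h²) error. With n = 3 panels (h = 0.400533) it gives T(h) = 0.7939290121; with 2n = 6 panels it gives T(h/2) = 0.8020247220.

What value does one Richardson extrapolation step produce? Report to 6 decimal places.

0.804723

r = 2, so 2^r = 4.
2^2*A(h/2) = 3.2080988880; minus A(h) gives 2.4141698759.
Denominator 4 − 1 = 3.
So the Richardson estimate is 0.8047232920.
Shift from A(h/2): +0.0026985700.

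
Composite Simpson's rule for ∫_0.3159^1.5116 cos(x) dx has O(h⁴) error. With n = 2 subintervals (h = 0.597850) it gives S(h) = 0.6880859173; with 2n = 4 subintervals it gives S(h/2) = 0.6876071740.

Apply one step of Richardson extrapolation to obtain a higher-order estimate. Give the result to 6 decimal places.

The method has order 4: 2^4 = 16.
2^4×A(h/2) = 11.0017147840; minus A(h) gives 10.3136288667.
Denominator 16 − 1 = 15.
Result: 0.6875752578

0.687575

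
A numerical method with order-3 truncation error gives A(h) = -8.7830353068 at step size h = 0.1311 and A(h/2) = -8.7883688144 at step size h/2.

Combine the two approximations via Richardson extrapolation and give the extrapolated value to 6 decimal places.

-8.789131

With r = 3 the leading error scales as h^3, so the weight is 2^3 = 8.
Numerator 8·A(h/2) − A(h) = 8·(-8.7883688144) − (-8.7830353068) = -61.5239152084
Divide by 2^3 − 1 = 7.
R = (-61.5239152084)/7 = -8.7891307441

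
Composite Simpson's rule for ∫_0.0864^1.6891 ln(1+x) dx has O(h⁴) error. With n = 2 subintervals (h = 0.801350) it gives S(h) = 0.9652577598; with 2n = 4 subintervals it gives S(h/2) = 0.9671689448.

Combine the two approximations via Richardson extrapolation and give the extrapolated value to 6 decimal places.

0.967296

The method has order 4: 2^4 = 16.
16 × 0.9671689448 = 15.4747031168; subtract 0.9652577598 → 14.5094453570
R = 14.5094453570/15 = 0.9672963571
Gap between inputs: 1.911e-03; correction applied: +0.0001274123.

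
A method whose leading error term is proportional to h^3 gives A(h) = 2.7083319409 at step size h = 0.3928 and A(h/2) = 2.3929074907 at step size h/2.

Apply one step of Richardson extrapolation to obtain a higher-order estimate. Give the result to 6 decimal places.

2.347847

The method has order 3: 2^3 = 8.
8×2.3929074907 = 19.1432599256; 19.1432599256 − 2.7083319409 = 16.4349279847
Denominator 8 − 1 = 7.
16.4349279847 ÷ 7 = 2.3478468550
Shift from A(h/2): −0.0450606357.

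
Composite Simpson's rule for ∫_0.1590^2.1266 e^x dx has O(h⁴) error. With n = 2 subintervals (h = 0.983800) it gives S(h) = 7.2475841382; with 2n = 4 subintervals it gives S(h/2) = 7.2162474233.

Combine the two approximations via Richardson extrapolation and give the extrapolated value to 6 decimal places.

r = 4: numerator weight 16, denominator 15.
16×7.2162474233 − 7.2475841382 = 108.2123746346
Extrapolated: 108.2123746346 / 15 = 7.2141583090
Gap between inputs: 3.134e-02; correction applied: −0.0020891143.

7.214158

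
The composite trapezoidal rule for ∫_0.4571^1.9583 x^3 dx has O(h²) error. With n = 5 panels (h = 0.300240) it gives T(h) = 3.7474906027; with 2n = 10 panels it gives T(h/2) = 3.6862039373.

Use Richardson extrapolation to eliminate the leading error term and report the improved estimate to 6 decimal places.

The method has order 2: 2^2 = 4.
Weighted: 14.7448157492 − 3.7474906027 = 10.9973251465
10.9973251465 ÷ 3 = 3.6657750488

3.665775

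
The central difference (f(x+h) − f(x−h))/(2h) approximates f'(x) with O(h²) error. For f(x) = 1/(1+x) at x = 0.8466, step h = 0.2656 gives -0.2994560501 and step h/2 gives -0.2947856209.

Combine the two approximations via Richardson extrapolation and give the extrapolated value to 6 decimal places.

-0.293229

Error is O(h^2); halving h shrinks it by 2^2 = 4.
Difference of the inputs: -0.2947856209 − (-0.2994560501) = 0.0046704292
Divide by 2^2 − 1 = 3: 0.0046704292/3 = 0.0015568097
R = -0.2947856209 + 0.0015568097 = -0.2932288112
Correction |R − A(h/2)| = 1.557e-03; gap |A(h/2) − A(h)| = 4.670e-03.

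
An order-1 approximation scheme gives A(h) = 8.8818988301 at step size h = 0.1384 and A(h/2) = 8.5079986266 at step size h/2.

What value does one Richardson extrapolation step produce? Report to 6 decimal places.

Error is O(h^1); halving h shrinks it by 2^1 = 2.
Weighted: 17.0159972532 − 8.8818988301 = 8.1340984231
Divide by 2^1 − 1 = 1.
Extrapolated: 8.1340984231 / 1 = 8.1340984231
Gap between inputs: 3.739e-01; correction applied: −0.3739002035.

8.134098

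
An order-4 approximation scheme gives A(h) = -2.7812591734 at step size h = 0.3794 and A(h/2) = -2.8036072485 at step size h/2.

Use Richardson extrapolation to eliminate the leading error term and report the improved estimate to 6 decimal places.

Order 4 gives 2^r = 16 and 2^r − 1 = 15.
Difference of the inputs: -2.8036072485 − (-2.7812591734) = -0.0223480751
Divide by 2^4 − 1 = 15: (-0.0223480751)/15 = -0.0014898717
R = A(h/2) + (A(h/2) − A(h))/15 = -2.8036072485 − 0.0014898717 = -2.8050971202
Correction |R − A(h/2)| = 1.490e-03; gap |A(h/2) − A(h)| = 2.235e-02.

-2.805097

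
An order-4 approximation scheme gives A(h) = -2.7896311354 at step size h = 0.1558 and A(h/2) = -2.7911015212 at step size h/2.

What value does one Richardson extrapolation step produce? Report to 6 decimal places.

r = 4: numerator weight 16, denominator 15.
16*(-2.7911015212) − (-2.7896311354) = -41.8679932038
Denominator 16 − 1 = 15.
Result: -2.7911995469

-2.791200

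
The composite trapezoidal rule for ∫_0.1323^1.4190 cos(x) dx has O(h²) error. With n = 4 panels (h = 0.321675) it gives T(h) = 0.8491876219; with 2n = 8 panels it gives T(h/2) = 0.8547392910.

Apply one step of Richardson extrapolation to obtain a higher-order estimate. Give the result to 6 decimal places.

0.856590

Order 2 gives 2^r = 4 and 2^r − 1 = 3.
Weighted: 3.4189571640 − 0.8491876219 = 2.5697695421
R = 2.5697695421/3 = 0.8565898474
Correction |R − A(h/2)| = 1.851e-03; gap |A(h/2) − A(h)| = 5.552e-03.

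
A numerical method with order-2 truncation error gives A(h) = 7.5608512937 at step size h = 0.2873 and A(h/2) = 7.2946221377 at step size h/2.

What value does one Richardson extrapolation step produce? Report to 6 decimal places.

Error is O(h^2); halving h shrinks it by 2^2 = 4.
4*7.2946221377 − 7.5608512937 = 21.6176372571
Denominator 4 − 1 = 3.
(4*7.2946221377 − 7.5608512937)/(4 − 1) = 7.2058790857
Shift from A(h/2): −0.0887430520.

7.205879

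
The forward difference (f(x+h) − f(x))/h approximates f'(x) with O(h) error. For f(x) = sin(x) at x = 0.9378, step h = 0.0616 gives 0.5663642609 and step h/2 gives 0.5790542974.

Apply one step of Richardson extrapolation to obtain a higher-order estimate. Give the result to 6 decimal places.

Leading term ∝ h^1; use weight 2 = 2^1.
Top: 2(0.5790542974) − (0.5663642609) = 0.5917443339
Extrapolated: 0.5917443339 / 1 = 0.5917443339
Shift from A(h/2): +0.0126900365.

0.591744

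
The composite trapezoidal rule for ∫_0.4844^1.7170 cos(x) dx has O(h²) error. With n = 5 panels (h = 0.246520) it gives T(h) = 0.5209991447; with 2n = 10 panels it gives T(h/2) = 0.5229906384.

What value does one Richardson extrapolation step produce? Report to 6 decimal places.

Method order is 2; weight 2^2 = 4.
4×0.5229906384 = 2.0919625536; 2.0919625536 − 0.5209991447 = 1.5709634089
(4×0.5229906384 − 0.5209991447)/(4 − 1) = 0.5236544696

0.523654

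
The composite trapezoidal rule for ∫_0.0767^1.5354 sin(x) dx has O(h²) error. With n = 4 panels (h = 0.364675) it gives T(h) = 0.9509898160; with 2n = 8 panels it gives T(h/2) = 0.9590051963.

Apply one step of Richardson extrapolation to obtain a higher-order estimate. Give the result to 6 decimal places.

The method has order 2: 2^2 = 4.
Numerator 4×A(h/2) − A(h) = 4×0.9590051963 − 0.9509898160 = 2.8850309692
Denominator 4 − 1 = 3.
Result: 0.9616769897

0.961677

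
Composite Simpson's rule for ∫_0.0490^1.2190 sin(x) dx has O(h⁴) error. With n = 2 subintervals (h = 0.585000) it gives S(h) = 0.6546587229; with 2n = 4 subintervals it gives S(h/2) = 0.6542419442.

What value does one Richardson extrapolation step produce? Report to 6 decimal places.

0.654214

Method order is 4; weight 2^4 = 16.
16·0.6542419442 = 10.4678711072; subtract 0.6546587229 → 9.8132123843
Divide by 2^4 − 1 = 15.
Extrapolated: 9.8132123843 / 15 = 0.6542141590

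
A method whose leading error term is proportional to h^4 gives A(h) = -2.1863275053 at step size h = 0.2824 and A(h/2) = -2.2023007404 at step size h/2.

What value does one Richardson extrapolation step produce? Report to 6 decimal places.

The method has order 4: 2^4 = 16.
Difference of the inputs: -2.2023007404 − (-2.1863275053) = -0.0159732351
Correction (A(h/2) − A(h))/(16 − 1) = (-0.0159732351)/15 = -0.0010648823
R = A(h/2) + (A(h/2) − A(h))/15 = -2.2023007404 − 0.0010648823 = -2.2033656227
Shift from A(h/2): −0.0010648823.

-2.203366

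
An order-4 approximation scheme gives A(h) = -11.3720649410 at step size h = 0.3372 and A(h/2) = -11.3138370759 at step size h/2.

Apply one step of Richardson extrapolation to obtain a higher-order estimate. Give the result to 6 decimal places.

Error is O(h^4); halving h shrinks it by 2^4 = 16.
Weighted: (-181.0213932144) − (-11.3720649410) = -169.6493282734
Divide by 2^4 − 1 = 15.
Extrapolated: (-169.6493282734) / 15 = -11.3099552182
Shift from A(h/2): +0.0038818577.

-11.309955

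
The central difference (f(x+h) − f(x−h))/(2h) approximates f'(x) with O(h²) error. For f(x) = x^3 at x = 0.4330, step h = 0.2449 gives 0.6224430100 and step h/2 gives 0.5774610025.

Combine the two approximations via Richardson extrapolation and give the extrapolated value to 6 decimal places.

0.562467

Leading term ∝ h^2; use weight 4 = 2^2.
4*0.5774610025 − 0.6224430100 = 1.6874010000
Divide by 2^2 − 1 = 3.
Result: 0.5624670000
Correction |R − A(h/2)| = 1.499e-02; gap |A(h/2) − A(h)| = 4.498e-02.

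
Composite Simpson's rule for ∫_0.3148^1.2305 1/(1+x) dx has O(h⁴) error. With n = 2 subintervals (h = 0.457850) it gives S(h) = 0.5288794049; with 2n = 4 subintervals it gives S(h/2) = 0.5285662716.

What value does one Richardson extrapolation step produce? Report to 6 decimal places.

r = 4, so 2^r = 16.
16 × 0.5285662716 − 0.5288794049 = 7.9281809407
Denominator 16 − 1 = 15.
7.9281809407 ÷ 15 = 0.5285453960

0.528545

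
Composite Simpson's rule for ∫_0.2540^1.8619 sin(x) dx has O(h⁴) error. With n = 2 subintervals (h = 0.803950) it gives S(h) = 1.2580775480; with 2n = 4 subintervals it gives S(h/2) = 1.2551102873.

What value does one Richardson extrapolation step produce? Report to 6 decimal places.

Order 4 gives 2^r = 16 and 2^r − 1 = 15.
16·1.2551102873 = 20.0817645968; subtract 1.2580775480 → 18.8236870488
Denominator 16 − 1 = 15.
So the Richardson estimate is 1.2549124699.
Shift from A(h/2): −0.0001978174.

1.254912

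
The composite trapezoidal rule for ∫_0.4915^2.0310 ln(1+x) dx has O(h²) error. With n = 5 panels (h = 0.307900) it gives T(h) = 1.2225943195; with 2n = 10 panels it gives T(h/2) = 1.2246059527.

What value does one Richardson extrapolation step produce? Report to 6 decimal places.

1.225276

r = 2: numerator weight 4, denominator 3.
Numerator 4·A(h/2) − A(h) = 4·1.2246059527 − 1.2225943195 = 3.6758294913
Divide by 2^2 − 1 = 3.
(4·1.2246059527 − 1.2225943195)/(4 − 1) = 1.2252764971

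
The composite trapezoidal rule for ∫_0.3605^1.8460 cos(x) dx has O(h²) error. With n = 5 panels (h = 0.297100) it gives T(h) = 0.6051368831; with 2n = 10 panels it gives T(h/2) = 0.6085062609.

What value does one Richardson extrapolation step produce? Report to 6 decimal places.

0.609629

With r = 2 the leading error scales as h^2, so the weight is 2^2 = 4.
4·0.6085062609 = 2.4340250436; 2.4340250436 − 0.6051368831 = 1.8288881605
Denominator 4 − 1 = 3.
(4·0.6085062609 − 0.6051368831)/(4 − 1) = 0.6096293868
Shift from A(h/2): +0.0011231259.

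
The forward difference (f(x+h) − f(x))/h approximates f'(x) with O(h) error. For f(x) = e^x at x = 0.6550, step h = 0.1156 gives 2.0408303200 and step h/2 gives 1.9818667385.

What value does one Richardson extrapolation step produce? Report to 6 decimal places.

1.922903

Leading term ∝ h^1; use weight 2 = 2^1.
Top: 2(1.9818667385) − (2.0408303200) = 1.9229031570
Divide by 2^1 − 1 = 1.
1.9229031570 ÷ 1 = 1.9229031570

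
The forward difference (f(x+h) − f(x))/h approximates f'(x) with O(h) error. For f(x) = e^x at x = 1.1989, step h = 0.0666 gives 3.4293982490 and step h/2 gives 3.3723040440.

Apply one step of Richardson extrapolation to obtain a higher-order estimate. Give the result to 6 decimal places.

3.315210

Order 1 gives 2^r = 2 and 2^r − 1 = 1.
2×3.3723040440 = 6.7446080880; subtract 3.4293982490 → 3.3152098390
3.3152098390 ÷ 1 = 3.3152098390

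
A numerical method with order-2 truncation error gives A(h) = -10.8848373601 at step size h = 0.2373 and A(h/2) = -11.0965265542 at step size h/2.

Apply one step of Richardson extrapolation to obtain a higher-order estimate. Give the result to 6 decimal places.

With r = 2 the leading error scales as h^2, so the weight is 2^2 = 4.
2^2 × A(h/2) = -44.3861062168; minus A(h) gives -33.5012688567.
Divide by 2^2 − 1 = 3.
(4 × (-11.0965265542) − (-10.8848373601))/(4 − 1) = -11.1670896189

-11.167090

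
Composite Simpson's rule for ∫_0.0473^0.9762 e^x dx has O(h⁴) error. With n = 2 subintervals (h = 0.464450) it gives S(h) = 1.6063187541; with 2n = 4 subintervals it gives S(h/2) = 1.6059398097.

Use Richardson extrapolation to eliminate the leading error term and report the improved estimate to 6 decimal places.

1.605915

r = 4, so 2^r = 16.
Numerator 16 × A(h/2) − A(h) = 16 × 1.6059398097 − 1.6063187541 = 24.0887182011
Divide by 2^4 − 1 = 15.
Extrapolated: 24.0887182011 / 15 = 1.6059145467
Correction |R − A(h/2)| = 2.526e-05; gap |A(h/2) − A(h)| = 3.789e-04.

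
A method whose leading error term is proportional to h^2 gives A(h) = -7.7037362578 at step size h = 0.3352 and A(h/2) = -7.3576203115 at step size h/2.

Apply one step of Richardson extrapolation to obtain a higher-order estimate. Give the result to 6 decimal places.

The method has order 2: 2^2 = 4.
2^2×A(h/2) = -29.4304812460; minus A(h) gives -21.7267449882.
(4×(-7.3576203115) − (-7.7037362578))/(4 − 1) = -7.2422483294
Gap between inputs: 3.461e-01; correction applied: +0.1153719821.

-7.242248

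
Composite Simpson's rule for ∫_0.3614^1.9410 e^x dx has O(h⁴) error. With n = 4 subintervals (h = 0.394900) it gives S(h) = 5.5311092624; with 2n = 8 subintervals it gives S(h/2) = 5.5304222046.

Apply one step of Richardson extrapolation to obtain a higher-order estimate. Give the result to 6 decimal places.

The method has order 4: 2^4 = 16.
16×5.5304222046 = 88.4867552736; 88.4867552736 − 5.5311092624 = 82.9556460112
Denominator 16 − 1 = 15.
82.9556460112 ÷ 15 = 5.5303764007

5.530376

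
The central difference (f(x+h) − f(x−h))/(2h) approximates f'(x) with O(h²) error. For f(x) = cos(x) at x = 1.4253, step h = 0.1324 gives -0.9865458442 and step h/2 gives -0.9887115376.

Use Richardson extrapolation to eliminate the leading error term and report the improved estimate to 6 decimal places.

-0.989433

With r = 2 the leading error scales as h^2, so the weight is 2^2 = 4.
2^2·A(h/2) = -3.9548461504; minus A(h) gives -2.9683003062.
R = (-2.9683003062)/3 = -0.9894334354
Shift from A(h/2): −0.0007218978.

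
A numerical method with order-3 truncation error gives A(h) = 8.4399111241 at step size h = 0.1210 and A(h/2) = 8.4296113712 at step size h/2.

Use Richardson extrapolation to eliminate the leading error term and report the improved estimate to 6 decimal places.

8.428140

r = 3: numerator weight 8, denominator 7.
2^3·A(h/2) = 67.4368909696; minus A(h) gives 58.9969798455.
(8·8.4296113712 − 8.4399111241)/(8 − 1) = 8.4281399779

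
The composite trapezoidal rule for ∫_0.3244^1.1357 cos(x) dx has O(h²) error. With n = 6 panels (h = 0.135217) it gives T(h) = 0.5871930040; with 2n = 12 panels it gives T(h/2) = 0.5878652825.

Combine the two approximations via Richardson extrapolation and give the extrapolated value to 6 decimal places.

Method order is 2; weight 2^2 = 4.
2^2 × A(h/2) = 2.3514611300; minus A(h) gives 1.7642681260.
1.7642681260 ÷ 3 = 0.5880893753
Correction |R − A(h/2)| = 2.241e-04; gap |A(h/2) − A(h)| = 6.723e-04.

0.588089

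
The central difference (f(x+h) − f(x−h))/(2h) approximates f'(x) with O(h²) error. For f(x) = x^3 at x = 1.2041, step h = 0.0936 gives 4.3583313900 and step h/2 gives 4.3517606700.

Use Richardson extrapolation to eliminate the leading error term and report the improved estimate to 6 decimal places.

4.349570

Method order is 2; weight 2^2 = 4.
Difference of the inputs: 4.3517606700 − 4.3583313900 = -0.0065707200
Correction (A(h/2) − A(h))/(4 − 1) = (-0.0065707200)/3 = -0.0021902400
R = 4.3517606700 − 0.0021902400 = 4.3495704300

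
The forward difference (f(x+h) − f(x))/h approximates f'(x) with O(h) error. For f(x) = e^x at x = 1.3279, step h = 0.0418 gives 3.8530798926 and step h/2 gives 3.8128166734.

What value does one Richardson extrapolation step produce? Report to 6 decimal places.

3.772553

Error is O(h^1); halving h shrinks it by 2^1 = 2.
2×3.8128166734 = 7.6256333468; 7.6256333468 − 3.8530798926 = 3.7725534542
Denominator 2 − 1 = 1.
(2×3.8128166734 − 3.8530798926)/(2 − 1) = 3.7725534542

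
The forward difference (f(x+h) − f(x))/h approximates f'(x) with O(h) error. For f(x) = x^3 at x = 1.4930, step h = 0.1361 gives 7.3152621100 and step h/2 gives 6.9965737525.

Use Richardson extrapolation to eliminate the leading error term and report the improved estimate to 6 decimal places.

6.677885

Order 1 gives 2^r = 2 and 2^r − 1 = 1.
2 × 6.9965737525 − 7.3152621100 = 6.6778853950
Divide by 2^1 − 1 = 1.
Result: 6.6778853950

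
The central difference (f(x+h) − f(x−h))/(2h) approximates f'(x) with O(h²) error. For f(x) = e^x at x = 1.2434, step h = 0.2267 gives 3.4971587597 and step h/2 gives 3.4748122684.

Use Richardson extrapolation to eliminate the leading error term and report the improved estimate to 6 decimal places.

The method has order 2: 2^2 = 4.
4 × 3.4748122684 = 13.8992490736; subtract 3.4971587597 → 10.4020903139
Divide by 2^2 − 1 = 3.
(4 × 3.4748122684 − 3.4971587597)/(4 − 1) = 3.4673634380
Gap between inputs: 2.235e-02; correction applied: −0.0074488304.

3.467363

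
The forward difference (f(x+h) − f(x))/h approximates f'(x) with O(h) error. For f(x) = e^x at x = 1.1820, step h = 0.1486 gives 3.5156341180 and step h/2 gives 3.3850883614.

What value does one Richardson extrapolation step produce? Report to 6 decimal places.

Error is O(h^1); halving h shrinks it by 2^1 = 2.
2*3.3850883614 − 3.5156341180 = 3.2545426048
(2*3.3850883614 − 3.5156341180)/(2 − 1) = 3.2545426048
Shift from A(h/2): −0.1305457566.

3.254543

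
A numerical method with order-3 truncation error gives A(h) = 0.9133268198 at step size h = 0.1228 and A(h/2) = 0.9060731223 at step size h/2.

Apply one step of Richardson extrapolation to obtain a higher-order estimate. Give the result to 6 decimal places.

The method has order 3: 2^3 = 8.
2^3*A(h/2) = 7.2485849784; minus A(h) gives 6.3352581586.
Denominator 8 − 1 = 7.
R = 6.3352581586/7 = 0.9050368798
Shift from A(h/2): −0.0010362425.

0.905037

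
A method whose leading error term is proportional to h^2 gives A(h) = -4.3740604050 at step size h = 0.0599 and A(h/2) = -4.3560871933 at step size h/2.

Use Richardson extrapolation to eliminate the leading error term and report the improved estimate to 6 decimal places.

-4.350096

The method has order 2: 2^2 = 4.
2^2×A(h/2) = -17.4243487732; minus A(h) gives -13.0502883682.
Divide by 2^2 − 1 = 3.
(4×(-4.3560871933) − (-4.3740604050))/(4 − 1) = -4.3500961227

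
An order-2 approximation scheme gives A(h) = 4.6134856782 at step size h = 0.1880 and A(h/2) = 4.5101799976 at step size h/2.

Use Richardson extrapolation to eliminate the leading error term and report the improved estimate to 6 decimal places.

4.475745

With r = 2 the leading error scales as h^2, so the weight is 2^2 = 4.
Numerator 4·A(h/2) − A(h) = 4·4.5101799976 − 4.6134856782 = 13.4272343122
13.4272343122 ÷ 3 = 4.4757447707
Gap between inputs: 1.033e-01; correction applied: −0.0344352269.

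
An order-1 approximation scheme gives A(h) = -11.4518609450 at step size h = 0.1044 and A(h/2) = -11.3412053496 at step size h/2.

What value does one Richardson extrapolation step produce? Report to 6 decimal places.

Method order is 1; weight 2^1 = 2.
2·(-11.3412053496) = -22.6824106992; subtract (-11.4518609450) → -11.2305497542
Divide by 2^1 − 1 = 1.
R = (-11.2305497542)/1 = -11.2305497542

-11.230550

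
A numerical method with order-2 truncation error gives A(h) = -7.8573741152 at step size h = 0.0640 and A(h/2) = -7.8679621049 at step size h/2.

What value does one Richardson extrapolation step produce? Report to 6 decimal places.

With r = 2 the leading error scales as h^2, so the weight is 2^2 = 4.
Top: 4(-7.8679621049) − (-7.8573741152) = -23.6144743044
Extrapolated: (-23.6144743044) / 3 = -7.8714914348

-7.871491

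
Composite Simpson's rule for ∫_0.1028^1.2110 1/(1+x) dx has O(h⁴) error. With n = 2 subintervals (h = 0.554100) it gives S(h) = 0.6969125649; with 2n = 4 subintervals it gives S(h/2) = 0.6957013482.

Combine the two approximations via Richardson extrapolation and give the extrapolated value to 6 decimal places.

Leading term ∝ h^4; use weight 16 = 2^4.
16 × 0.6957013482 − 0.6969125649 = 10.4343090063
Divide by 2^4 − 1 = 15.
10.4343090063 ÷ 15 = 0.6956206004
Shift from A(h/2): −0.0000807478.

0.695621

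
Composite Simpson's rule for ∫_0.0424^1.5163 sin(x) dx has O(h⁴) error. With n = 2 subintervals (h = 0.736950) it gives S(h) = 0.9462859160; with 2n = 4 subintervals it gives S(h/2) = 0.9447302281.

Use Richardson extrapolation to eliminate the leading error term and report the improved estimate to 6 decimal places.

Order 4 gives 2^r = 16 and 2^r − 1 = 15.
Numerator 16 × A(h/2) − A(h) = 16 × 0.9447302281 − 0.9462859160 = 14.1693977336
Denominator 16 − 1 = 15.
R = 14.1693977336/15 = 0.9446265156

0.944627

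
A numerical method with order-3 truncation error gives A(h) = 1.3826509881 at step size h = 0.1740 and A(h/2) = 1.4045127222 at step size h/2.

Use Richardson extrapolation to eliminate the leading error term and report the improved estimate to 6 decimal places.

1.407636

r = 3: numerator weight 8, denominator 7.
Numerator 8 × A(h/2) − A(h) = 8 × 1.4045127222 − 1.3826509881 = 9.8534507895
Divide by 2^3 − 1 = 7.
(8 × 1.4045127222 − 1.3826509881)/(8 − 1) = 1.4076358271
Correction |R − A(h/2)| = 3.123e-03; gap |A(h/2) − A(h)| = 2.186e-02.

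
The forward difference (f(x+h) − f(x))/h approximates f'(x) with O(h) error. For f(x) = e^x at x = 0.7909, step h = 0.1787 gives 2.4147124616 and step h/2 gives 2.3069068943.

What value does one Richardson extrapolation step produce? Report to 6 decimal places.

2.199101

With r = 1 the leading error scales as h^1, so the weight is 2^1 = 2.
Weighted: 4.6138137886 − 2.4147124616 = 2.1991013270
Denominator 2 − 1 = 1.
(2×2.3069068943 − 2.4147124616)/(2 − 1) = 2.1991013270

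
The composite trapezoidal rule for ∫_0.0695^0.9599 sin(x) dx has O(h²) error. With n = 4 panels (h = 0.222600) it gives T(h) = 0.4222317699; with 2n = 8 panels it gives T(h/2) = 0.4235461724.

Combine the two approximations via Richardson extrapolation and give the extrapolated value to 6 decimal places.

Method order is 2; weight 2^2 = 4.
Top: 4(0.4235461724) − (0.4222317699) = 1.2719529197
Divide by 2^2 − 1 = 3.
Result: 0.4239843066
Gap between inputs: 1.314e-03; correction applied: +0.0004381342.

0.423984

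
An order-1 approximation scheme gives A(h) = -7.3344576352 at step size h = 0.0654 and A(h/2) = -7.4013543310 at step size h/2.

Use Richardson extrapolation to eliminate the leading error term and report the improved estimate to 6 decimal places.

With r = 1 the leading error scales as h^1, so the weight is 2^1 = 2.
2 × (-7.4013543310) = -14.8027086620; subtract (-7.3344576352) → -7.4682510268
Divide by 2^1 − 1 = 1.
(-7.4682510268) ÷ 1 = -7.4682510268

-7.468251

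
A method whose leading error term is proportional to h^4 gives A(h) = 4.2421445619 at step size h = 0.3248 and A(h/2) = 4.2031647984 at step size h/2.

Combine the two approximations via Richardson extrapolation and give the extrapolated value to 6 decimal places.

Leading term ∝ h^4; use weight 16 = 2^4.
16 × 4.2031647984 = 67.2506367744; subtract 4.2421445619 → 63.0084922125
Divide by 2^4 − 1 = 15.
(16 × 4.2031647984 − 4.2421445619)/(16 − 1) = 4.2005661475
Correction |R − A(h/2)| = 2.599e-03; gap |A(h/2) − A(h)| = 3.898e-02.

4.200566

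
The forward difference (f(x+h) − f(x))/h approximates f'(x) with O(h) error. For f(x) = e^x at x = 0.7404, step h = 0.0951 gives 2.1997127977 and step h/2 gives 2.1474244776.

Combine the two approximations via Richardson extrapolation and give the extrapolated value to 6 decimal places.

With r = 1 the leading error scales as h^1, so the weight is 2^1 = 2.
2 × 2.1474244776 = 4.2948489552; subtract 2.1997127977 → 2.0951361575
Denominator 2 − 1 = 1.
(2 × 2.1474244776 − 2.1997127977)/(2 − 1) = 2.0951361575

2.095136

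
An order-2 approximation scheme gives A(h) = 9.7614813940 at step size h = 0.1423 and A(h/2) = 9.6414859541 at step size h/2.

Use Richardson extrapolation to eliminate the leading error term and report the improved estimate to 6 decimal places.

r = 2, so 2^r = 4.
Difference of the inputs: 9.6414859541 − 9.7614813940 = -0.1199954399
Correction (A(h/2) − A(h))/(4 − 1) = (-0.1199954399)/3 = -0.0399984800
R = 9.6414859541 − 0.0399984800 = 9.6014874741
Gap between inputs: 1.200e-01; correction applied: −0.0399984800.

9.601487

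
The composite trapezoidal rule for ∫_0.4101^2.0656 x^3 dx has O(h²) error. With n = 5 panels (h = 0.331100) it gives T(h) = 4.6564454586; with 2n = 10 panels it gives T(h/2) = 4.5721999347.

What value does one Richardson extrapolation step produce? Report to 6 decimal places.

4.544118

Method order is 2; weight 2^2 = 4.
2^2×A(h/2) = 18.2887997388; minus A(h) gives 13.6323542802.
R = 13.6323542802/3 = 4.5441180934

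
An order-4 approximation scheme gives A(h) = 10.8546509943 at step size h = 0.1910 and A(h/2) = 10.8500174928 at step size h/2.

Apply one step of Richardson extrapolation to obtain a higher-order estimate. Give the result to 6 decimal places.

10.849709

Error is O(h^4); halving h shrinks it by 2^4 = 16.
16*10.8500174928 = 173.6002798848; subtract 10.8546509943 → 162.7456288905
Denominator 16 − 1 = 15.
(16*10.8500174928 − 10.8546509943)/(16 − 1) = 10.8497085927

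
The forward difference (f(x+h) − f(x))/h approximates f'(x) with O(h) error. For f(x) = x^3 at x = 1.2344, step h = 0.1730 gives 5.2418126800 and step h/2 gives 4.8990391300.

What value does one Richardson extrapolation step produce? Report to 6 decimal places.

4.556266

r = 1, so 2^r = 2.
2^1×A(h/2) = 9.7980782600; minus A(h) gives 4.5562655800.
R = 4.5562655800/1 = 4.5562655800
Gap between inputs: 3.428e-01; correction applied: −0.3427735500.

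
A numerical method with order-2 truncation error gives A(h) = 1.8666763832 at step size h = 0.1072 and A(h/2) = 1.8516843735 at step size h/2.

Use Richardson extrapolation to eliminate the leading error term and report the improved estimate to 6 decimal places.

1.846687

The method has order 2: 2^2 = 4.
4 × 1.8516843735 − 1.8666763832 = 5.5400611108
Extrapolated: 5.5400611108 / 3 = 1.8466870369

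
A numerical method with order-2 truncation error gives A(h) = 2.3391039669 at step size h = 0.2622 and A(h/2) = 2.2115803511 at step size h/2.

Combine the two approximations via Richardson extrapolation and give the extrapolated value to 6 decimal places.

The method has order 2: 2^2 = 4.
4·2.2115803511 = 8.8463214044; 8.8463214044 − 2.3391039669 = 6.5072174375
Denominator 4 − 1 = 3.
Extrapolated: 6.5072174375 / 3 = 2.1690724792

2.169072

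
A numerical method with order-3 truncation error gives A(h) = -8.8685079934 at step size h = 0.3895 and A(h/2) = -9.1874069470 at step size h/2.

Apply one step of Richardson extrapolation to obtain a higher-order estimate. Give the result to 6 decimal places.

-9.232964

r = 3, so 2^r = 8.
Numerator 8*A(h/2) − A(h) = 8*(-9.1874069470) − (-8.8685079934) = -64.6307475826
Divide by 2^3 − 1 = 7.
So the Richardson estimate is -9.2329639404.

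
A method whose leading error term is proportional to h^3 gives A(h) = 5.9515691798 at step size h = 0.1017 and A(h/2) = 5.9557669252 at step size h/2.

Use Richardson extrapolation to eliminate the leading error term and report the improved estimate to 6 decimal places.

5.956367

The method has order 3: 2^3 = 8.
Top: 8(5.9557669252) − (5.9515691798) = 41.6945662218
Extrapolated: 41.6945662218 / 7 = 5.9563666031
Shift from A(h/2): +0.0005996779.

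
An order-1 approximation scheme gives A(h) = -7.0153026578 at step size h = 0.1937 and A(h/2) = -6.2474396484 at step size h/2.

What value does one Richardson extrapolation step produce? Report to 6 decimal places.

-5.479577

Leading term ∝ h^1; use weight 2 = 2^1.
Top: 2(-6.2474396484) − (-7.0153026578) = -5.4795766390
R = (-5.4795766390)/1 = -5.4795766390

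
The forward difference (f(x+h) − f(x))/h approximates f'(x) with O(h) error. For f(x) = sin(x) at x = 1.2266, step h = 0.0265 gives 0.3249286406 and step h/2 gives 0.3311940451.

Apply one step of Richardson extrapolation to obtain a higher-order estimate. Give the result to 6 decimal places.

0.337459

r = 1, so 2^r = 2.
2×0.3311940451 − 0.3249286406 = 0.3374594496
Divide by 2^1 − 1 = 1.
So the Richardson estimate is 0.3374594496.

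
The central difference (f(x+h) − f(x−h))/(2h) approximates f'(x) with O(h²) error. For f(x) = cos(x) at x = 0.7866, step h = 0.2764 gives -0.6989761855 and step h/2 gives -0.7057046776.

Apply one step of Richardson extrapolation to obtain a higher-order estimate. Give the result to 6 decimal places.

-0.707948

The method has order 2: 2^2 = 4.
2^2×A(h/2) = -2.8228187104; minus A(h) gives -2.1238425249.
Denominator 4 − 1 = 3.
R = (-2.1238425249)/3 = -0.7079475083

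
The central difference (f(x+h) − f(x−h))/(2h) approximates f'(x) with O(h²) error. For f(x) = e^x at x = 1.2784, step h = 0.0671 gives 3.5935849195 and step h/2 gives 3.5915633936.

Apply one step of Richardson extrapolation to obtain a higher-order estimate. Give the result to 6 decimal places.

With r = 2 the leading error scales as h^2, so the weight is 2^2 = 4.
4·3.5915633936 − 3.5935849195 = 10.7726686549
Extrapolated: 10.7726686549 / 3 = 3.5908895516
Gap between inputs: 2.022e-03; correction applied: −0.0006738420.

3.590890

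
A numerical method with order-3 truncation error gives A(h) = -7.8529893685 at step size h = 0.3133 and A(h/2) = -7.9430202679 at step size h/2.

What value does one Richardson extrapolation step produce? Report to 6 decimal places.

-7.955882

Method order is 3; weight 2^3 = 8.
Difference of the inputs: -7.9430202679 − (-7.8529893685) = -0.0900308994
Divide by 2^3 − 1 = 7: (-0.0900308994)/7 = -0.0128615571
R = A(h/2) + (A(h/2) − A(h))/7 = -7.9430202679 − 0.0128615571 = -7.9558818250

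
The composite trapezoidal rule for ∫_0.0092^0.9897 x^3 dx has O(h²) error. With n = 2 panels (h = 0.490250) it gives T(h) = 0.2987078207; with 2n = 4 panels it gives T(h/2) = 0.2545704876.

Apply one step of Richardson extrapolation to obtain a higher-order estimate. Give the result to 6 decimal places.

Leading term ∝ h^2; use weight 4 = 2^2.
Difference of the inputs: 0.2545704876 − 0.2987078207 = -0.0441373331
Correction (A(h/2) − A(h))/(4 − 1) = (-0.0441373331)/3 = -0.0147124444
R = A(h/2) + (A(h/2) − A(h))/3 = 0.2545704876 − 0.0147124444 = 0.2398580432

0.239858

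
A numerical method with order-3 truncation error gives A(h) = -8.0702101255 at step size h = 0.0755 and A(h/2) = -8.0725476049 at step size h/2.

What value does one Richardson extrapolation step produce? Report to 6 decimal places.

With r = 3 the leading error scales as h^3, so the weight is 2^3 = 8.
8*(-8.0725476049) = -64.5803808392; subtract (-8.0702101255) → -56.5101707137
Extrapolated: (-56.5101707137) / 7 = -8.0728815305

-8.072882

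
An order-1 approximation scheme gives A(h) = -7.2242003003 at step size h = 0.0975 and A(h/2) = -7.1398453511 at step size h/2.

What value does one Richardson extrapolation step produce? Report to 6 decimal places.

r = 1: numerator weight 2, denominator 1.
Weighted: (-14.2796907022) − (-7.2242003003) = -7.0554904019
R = (-7.0554904019)/1 = -7.0554904019

-7.055490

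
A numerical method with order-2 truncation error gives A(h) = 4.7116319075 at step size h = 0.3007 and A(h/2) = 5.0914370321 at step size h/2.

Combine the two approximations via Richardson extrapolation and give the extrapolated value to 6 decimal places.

5.218039

Order 2 gives 2^r = 4 and 2^r − 1 = 3.
4*5.0914370321 = 20.3657481284; 20.3657481284 − 4.7116319075 = 15.6541162209
(4*5.0914370321 − 4.7116319075)/(4 − 1) = 5.2180387403
Correction |R − A(h/2)| = 1.266e-01; gap |A(h/2) − A(h)| = 3.798e-01.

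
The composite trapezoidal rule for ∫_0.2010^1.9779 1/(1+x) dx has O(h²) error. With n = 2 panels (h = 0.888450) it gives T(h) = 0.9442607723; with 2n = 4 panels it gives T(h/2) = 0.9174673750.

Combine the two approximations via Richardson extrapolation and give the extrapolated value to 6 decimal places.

The method has order 2: 2^2 = 4.
4×0.9174673750 = 3.6698695000; 3.6698695000 − 0.9442607723 = 2.7256087277
Denominator 4 − 1 = 3.
(4×0.9174673750 − 0.9442607723)/(4 − 1) = 0.9085362426
Shift from A(h/2): −0.0089311324.

0.908536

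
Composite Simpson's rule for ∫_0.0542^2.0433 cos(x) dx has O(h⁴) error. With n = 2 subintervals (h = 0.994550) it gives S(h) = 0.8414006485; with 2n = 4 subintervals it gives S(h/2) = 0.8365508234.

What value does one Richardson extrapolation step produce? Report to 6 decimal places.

0.836228

r = 4: numerator weight 16, denominator 15.
Numerator 16*A(h/2) − A(h) = 16*0.8365508234 − 0.8414006485 = 12.5434125259
12.5434125259 ÷ 15 = 0.8362275017
Gap between inputs: 4.850e-03; correction applied: −0.0003233217.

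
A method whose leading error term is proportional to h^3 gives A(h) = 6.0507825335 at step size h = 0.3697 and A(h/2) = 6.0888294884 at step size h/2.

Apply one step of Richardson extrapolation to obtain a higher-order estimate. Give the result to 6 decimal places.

Error is O(h^3); halving h shrinks it by 2^3 = 8.
Weighted: 48.7106359072 − 6.0507825335 = 42.6598533737
(8×6.0888294884 − 6.0507825335)/(8 − 1) = 6.0942647677
Gap between inputs: 3.805e-02; correction applied: +0.0054352793.

6.094265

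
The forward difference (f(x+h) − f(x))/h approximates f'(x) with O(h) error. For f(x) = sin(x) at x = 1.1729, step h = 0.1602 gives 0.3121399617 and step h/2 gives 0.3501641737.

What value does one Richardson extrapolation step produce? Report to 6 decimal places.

0.388188

Order 1 gives 2^r = 2 and 2^r − 1 = 1.
2×0.3501641737 = 0.7003283474; subtract 0.3121399617 → 0.3881883857
Divide by 2^1 − 1 = 1.
Result: 0.3881883857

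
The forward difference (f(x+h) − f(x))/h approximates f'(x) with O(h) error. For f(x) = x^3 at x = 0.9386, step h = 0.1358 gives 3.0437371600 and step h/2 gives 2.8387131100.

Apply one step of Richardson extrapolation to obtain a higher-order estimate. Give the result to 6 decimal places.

2.633689

Order 1 gives 2^r = 2 and 2^r − 1 = 1.
2*2.8387131100 = 5.6774262200; 5.6774262200 − 3.0437371600 = 2.6336890600
2.6336890600 ÷ 1 = 2.6336890600
Correction |R − A(h/2)| = 2.050e-01; gap |A(h/2) − A(h)| = 2.050e-01.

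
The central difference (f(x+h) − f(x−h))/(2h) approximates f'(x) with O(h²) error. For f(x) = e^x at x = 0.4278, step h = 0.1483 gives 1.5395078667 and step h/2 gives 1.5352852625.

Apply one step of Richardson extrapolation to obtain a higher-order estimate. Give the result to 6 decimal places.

1.533878

Leading term ∝ h^2; use weight 4 = 2^2.
Numerator 4 × A(h/2) − A(h) = 4 × 1.5352852625 − 1.5395078667 = 4.6016331833
(4 × 1.5352852625 − 1.5395078667)/(4 − 1) = 1.5338777278
Shift from A(h/2): −0.0014075347.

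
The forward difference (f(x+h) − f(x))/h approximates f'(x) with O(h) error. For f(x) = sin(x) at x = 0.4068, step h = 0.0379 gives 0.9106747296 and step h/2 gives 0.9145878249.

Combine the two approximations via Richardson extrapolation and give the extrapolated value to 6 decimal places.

With r = 1 the leading error scales as h^1, so the weight is 2^1 = 2.
2*0.9145878249 = 1.8291756498; 1.8291756498 − 0.9106747296 = 0.9185009202
Denominator 2 − 1 = 1.
Result: 0.9185009202

0.918501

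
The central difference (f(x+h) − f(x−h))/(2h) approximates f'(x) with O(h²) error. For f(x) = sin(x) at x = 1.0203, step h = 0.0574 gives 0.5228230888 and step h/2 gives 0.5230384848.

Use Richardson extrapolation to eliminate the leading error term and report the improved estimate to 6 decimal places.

0.523110

Method order is 2; weight 2^2 = 4.
A(h/2) − A(h) = 0.5230384848 − 0.5228230888 = 0.0002153960
Correction (A(h/2) − A(h))/(4 − 1) = 0.0002153960/3 = 0.0000717987
R = 0.5230384848 + 0.0000717987 = 0.5231102835
Correction |R − A(h/2)| = 7.180e-05; gap |A(h/2) − A(h)| = 2.154e-04.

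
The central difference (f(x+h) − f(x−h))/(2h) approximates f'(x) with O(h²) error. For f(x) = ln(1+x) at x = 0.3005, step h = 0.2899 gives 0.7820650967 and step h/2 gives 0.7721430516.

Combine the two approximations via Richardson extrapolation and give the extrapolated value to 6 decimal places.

0.768836

Method order is 2; weight 2^2 = 4.
Top: 4(0.7721430516) − (0.7820650967) = 2.3065071097
R = 2.3065071097/3 = 0.7688357032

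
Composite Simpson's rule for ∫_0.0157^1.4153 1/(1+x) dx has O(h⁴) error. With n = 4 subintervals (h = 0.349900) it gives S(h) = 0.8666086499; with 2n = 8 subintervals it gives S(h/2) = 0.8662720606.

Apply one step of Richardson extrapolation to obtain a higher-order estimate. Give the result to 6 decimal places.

r = 4, so 2^r = 16.
16×0.8662720606 = 13.8603529696; subtract 0.8666086499 → 12.9937443197
12.9937443197 ÷ 15 = 0.8662496213
Correction |R − A(h/2)| = 2.244e-05; gap |A(h/2) − A(h)| = 3.366e-04.

0.866250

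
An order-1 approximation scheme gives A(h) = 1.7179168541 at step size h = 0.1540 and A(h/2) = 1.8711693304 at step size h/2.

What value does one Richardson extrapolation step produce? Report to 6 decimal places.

With r = 1 the leading error scales as h^1, so the weight is 2^1 = 2.
2·1.8711693304 − 1.7179168541 = 2.0244218067
Denominator 2 − 1 = 1.
So the Richardson estimate is 2.0244218067.

2.024422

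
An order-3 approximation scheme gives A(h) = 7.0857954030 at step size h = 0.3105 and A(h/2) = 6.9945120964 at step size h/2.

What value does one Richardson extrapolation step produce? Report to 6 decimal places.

With r = 3 the leading error scales as h^3, so the weight is 2^3 = 8.
Top: 8(6.9945120964) − (7.0857954030) = 48.8703013682
Denominator 8 − 1 = 7.
Extrapolated: 48.8703013682 / 7 = 6.9814716240
Gap between inputs: 9.128e-02; correction applied: −0.0130404724.

6.981472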